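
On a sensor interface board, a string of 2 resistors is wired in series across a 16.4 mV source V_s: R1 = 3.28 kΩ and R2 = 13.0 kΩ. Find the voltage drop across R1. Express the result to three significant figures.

V ≈ 3.30 mV

Series total: ΣR = 3.28 + 13.0 = 16.28 kΩ.
V = V_s · R/ΣR = 16.4 × 0.2015 = 3.304 mV.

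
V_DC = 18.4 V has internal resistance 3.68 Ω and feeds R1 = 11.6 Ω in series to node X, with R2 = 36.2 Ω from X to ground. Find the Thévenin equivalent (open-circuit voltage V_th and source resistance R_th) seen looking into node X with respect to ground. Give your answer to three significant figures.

R1' = 3.68 + 11.6 = 15.28 Ω (source resistance + R1).
Open-circuit (no load on X): V_th = V_DC · R2/(R1' + R2) = 18.4 × 36.2/(15.28 + 36.2) = 12.94 V.
With V_DC suppressed (replaced by a short), R_th = R1' ‖ R2 = (15.28 × 36.2)/(15.28 + 36.2) = 10.74 Ω.

V_th ≈ 12.9 V, R_th ≈ 10.7 Ω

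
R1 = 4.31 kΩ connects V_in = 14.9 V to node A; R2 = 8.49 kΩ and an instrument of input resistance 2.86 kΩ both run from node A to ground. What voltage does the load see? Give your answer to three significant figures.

R2 ‖ R_L = (8.49 × 2.86)/(8.49 + 2.86) = 2.139 kΩ.
Voltage divider with the loaded lower leg: V_out = 14.9 × 2.139/(4.31 + 2.139) = 14.9 × 0.3317 = 4.943 V.
(Unloaded it would be 9.88 V; the load pulls it down.)

V_out ≈ 4.94 V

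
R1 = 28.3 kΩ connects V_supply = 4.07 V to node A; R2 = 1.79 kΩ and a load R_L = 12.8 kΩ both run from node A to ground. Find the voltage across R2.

First combine the lower leg with the load: R2 ‖ R_L = 1.570 kΩ.
Voltage divider with the loaded lower leg: V_out = 4.07 × 1.570/(28.3 + 1.570) = 4.07 × 0.05257 = 0.2140 V.

V_out ≈ 0.214 V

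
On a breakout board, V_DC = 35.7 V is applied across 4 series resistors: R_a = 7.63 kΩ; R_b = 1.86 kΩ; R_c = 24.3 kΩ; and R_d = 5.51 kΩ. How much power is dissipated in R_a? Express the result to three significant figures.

P ≈ 6.30 mW

Series current I = V_DC/ΣR = 35.7/39.30 = 0.9084 mA.
P = I²R = 0.8252 × 7.63 = 6.296 mW.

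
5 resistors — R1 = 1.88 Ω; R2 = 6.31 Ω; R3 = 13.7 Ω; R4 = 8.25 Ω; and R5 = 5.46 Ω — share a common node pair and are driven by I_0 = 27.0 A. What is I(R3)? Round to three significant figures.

I ≈ 1.85 A

ΣG = 1/1.88 + 1/6.31 + 1/13.7 + 1/8.25 + 1/5.46 = 1.068.
Current divider: I(R3) = I_0 · G_k/ΣG = 27.0 × (0.07299/1.068) = 27.0 × 0.06836 = 1.846 A.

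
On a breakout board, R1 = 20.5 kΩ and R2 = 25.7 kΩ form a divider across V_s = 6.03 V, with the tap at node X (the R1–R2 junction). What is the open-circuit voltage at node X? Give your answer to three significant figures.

Open-circuit (no load on X): V_th = V_s · R2/(R1 + R2) = 6.03 × 25.7/(20.50 + 25.7) = 3.354 V.

V_th ≈ 3.35 V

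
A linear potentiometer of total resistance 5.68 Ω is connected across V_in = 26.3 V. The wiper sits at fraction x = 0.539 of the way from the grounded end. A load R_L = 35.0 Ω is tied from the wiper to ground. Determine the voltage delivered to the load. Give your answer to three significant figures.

Split the track: R_lower = x·R_p = 3.062 Ω, R_upper = (1−x)·R_p = 2.618 Ω.
R_L loads the lower segment: effective lower R = 2.815 Ω.
V_out = 26.3 × 2.815/(2.618 + 2.815) = 13.63 V.
(Unloaded: V_out = x·V_in = 14.2 V.)

V_out ≈ 13.6 V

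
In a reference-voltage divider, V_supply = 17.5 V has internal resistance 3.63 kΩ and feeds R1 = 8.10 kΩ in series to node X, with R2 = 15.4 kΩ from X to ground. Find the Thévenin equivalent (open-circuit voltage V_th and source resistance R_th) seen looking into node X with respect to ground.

R1' = 3.63 + 8.10 = 11.73 kΩ (source resistance + R1).
V_th is the unloaded tap voltage: V_supply · R2/(R1'+R2) = 17.5 × 0.5676 = 9.934 V.
Zeroing V_supply shorts the top of R1' to ground, so R_th = R1' ‖ R2 = 6.658 kΩ.

V_th ≈ 9.93 V, R_th ≈ 6.66 kΩ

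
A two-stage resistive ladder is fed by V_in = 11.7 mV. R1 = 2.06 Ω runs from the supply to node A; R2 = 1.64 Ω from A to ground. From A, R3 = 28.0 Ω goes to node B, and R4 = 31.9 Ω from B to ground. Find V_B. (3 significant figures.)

V_B ≈ 2.72 mV

Looking into the second stage from A: R3 + R4 = 59.90 Ω appears in parallel with R2.
R2 ‖ (R3+R4) = 1.596 Ω.
First divider: V_A = V_in · 1.596/(2.06 + 1.596) = 5.108 mV.
V_B = V_A × 0.5326 = 2.720 mV.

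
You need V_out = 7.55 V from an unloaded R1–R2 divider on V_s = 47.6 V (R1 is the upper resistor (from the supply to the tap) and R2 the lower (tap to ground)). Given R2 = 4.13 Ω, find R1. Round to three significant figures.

R1 ≈ 21.9 Ω

V_out/V_s = R2/(R1+R2) = 0.1586.
So R1 = R2 · (V_s/V_out − 1) = 4.13 × (47.6/7.55 − 1) = 4.13 × 5.305 = 21.91 Ω.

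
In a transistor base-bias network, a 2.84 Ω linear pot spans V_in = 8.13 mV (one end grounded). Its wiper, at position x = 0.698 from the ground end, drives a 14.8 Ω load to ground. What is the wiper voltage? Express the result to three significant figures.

Lower segment x·R_p = 1.982 Ω; upper segment (1−x)·R_p = 0.8577 Ω.
(x·R_p) ‖ R_L = 1.748 Ω.
Then V_out = V_in · 1.748/(0.8577 + 1.748) = 5.454 mV.

V_out ≈ 5.45 mV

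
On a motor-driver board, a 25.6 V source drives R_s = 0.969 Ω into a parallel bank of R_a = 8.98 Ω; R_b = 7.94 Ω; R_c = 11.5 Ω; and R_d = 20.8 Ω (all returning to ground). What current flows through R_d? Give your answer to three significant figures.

I ≈ 0.904 A

Equivalent of the parallel group: R_p = 2.686 Ω.
V_A by voltage divider: V_A = 25.6 × 2.686/(0.969 + 2.686) = 18.81 V.
I(R_d) = V_A / R_d = 18.81/20.8 = 0.9044 A.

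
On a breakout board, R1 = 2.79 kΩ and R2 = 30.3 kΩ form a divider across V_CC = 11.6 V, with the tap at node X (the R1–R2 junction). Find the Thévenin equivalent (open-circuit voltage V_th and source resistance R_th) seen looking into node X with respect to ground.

V_th ≈ 10.6 V, R_th ≈ 2.55 kΩ

V_th is the unloaded tap voltage: V_CC · R2/(R1+R2) = 11.6 × 0.9157 = 10.62 V.
Zeroing V_CC shorts the top of R1 to ground, so R_th = R1 ‖ R2 = 2.555 kΩ.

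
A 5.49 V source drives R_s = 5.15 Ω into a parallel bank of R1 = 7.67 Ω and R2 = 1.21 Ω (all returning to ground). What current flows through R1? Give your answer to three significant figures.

I ≈ 0.121 A

Equivalent of the parallel group: R_p = 1.045 Ω.
V_A by voltage divider: V_A = 5.49 × 1.045/(5.15 + 1.045) = 0.9262 V.
Branch current I = V_A/R1 = 0.9262/7.67 = 0.1208 A.
(Check via current divider: I_total = 0.8862 A; share G_k/ΣG = 0.1363 → same result.)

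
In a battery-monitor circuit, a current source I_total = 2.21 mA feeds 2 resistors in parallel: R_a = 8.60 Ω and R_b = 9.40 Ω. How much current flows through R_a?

For two parallel branches, I_k = I_total · (other R)/(sum of R).
So I = 2.21 × 9.40/18.00 = 1.154 mA.

I ≈ 1.15 mA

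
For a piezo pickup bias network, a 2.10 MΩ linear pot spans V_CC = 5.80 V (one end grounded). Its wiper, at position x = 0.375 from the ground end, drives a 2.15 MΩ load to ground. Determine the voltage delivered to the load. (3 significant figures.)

The pot divides into 1.312 MΩ above the wiper and 0.7875 MΩ below.
Lower segment in parallel with the load: 0.7875 ‖ 2.15 = 0.5764 MΩ.
Then V_out = V_CC · 0.5764/(1.312 + 0.5764) = 1.770 V.

V_out ≈ 1.77 V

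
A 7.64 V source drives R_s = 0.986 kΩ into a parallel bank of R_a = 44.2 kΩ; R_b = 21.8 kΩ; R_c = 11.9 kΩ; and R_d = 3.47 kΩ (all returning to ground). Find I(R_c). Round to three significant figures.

I ≈ 0.448 mA

Parallel bank: R_p = 1/(1/44.2 + 1/21.8 + 1/11.9 + 1/3.47) = 2.269 kΩ.
V_A by voltage divider: V_A = 7.64 × 2.269/(0.986 + 2.269) = 5.326 V.
Branch current I = V_A/R_c = 5.326/11.9 = 0.4475 mA.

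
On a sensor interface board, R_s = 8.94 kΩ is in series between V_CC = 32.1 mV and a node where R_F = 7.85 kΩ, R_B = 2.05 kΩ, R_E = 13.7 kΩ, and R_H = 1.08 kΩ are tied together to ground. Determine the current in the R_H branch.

I ≈ 1.93 µA

Parallel bank: R_p = 1/(1/7.85 + 1/2.05 + 1/13.7 + 1/1.08) = 0.6195 kΩ.
Node voltage V_A = V_CC · R_p/(R_s + R_p) = 32.1 × 0.06481 = 2.080 mV.
I(R_H) = V_A / R_H = 2.080/1.08 = 1.926 µA.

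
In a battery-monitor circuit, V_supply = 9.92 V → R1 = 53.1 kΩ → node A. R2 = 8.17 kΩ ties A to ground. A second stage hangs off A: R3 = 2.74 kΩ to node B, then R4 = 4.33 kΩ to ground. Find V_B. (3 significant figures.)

Looking into the second stage from A: R3 + R4 = 7.070 kΩ appears in parallel with R2.
Effective lower resistance at A: R2 ‖ 7.070 = 3.790 kΩ.
So V_A = 9.92 × 0.06662 = 0.6609 V.
Then the unloaded second divider: V_B = V_A × R4/(R3+R4) = 0.6609 × 0.6124 = 0.4048 V.

V_B ≈ 0.405 V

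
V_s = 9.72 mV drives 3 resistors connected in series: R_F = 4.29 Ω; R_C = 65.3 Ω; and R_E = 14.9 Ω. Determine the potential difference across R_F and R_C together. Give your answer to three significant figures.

Series total: ΣR = 4.29 + 65.3 + 14.9 = 84.49 Ω.
R_{R_F..R_C} = 4.29 + 65.3 = 69.59 Ω.
By the voltage-divider rule, V = 9.72 × 69.59/84.49 = 8.006 mV.

V ≈ 8.01 mV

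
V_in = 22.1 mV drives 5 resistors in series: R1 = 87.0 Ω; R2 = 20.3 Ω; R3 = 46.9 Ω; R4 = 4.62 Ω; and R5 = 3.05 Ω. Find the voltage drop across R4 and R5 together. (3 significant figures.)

Series total: ΣR = 87.0 + 20.3 + 46.9 + 4.62 + 3.05 = 161.9 Ω.
R_{R4..R5} = 4.62 + 3.05 = 7.670 Ω.
V = V_in · R/ΣR = 22.1 × 0.04738 = 1.047 mV.

V ≈ 1.05 mV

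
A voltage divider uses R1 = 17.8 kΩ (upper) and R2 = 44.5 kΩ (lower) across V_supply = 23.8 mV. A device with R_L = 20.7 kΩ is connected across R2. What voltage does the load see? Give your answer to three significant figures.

V_out ≈ 10.5 mV

First combine the lower leg with the load: R2 ‖ R_L = 14.13 kΩ.
Voltage divider with the loaded lower leg: V_out = 23.8 × 14.13/(17.8 + 14.13) = 23.8 × 0.4425 = 10.53 mV.
(Unloaded it would be 17.0 mV; the load pulls it down.)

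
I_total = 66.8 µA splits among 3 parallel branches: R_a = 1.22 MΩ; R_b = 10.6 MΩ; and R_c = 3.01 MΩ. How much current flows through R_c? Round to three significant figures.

ΣG = 1/1.22 + 1/10.6 + 1/3.01 = 1.246.
Current divider: I(R_c) = I_total · G_k/ΣG = 66.8 × (0.3322/1.246) = 66.8 × 0.2666 = 17.81 µA.

I ≈ 17.8 µA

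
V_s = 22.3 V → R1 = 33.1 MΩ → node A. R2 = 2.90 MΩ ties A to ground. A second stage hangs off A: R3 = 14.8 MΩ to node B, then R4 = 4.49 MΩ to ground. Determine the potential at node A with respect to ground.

The second stage (R3 + R4 = 19.29 MΩ) loads node A in parallel with R2.
Effective lower resistance at A: R2 ‖ 19.29 = 2.521 MΩ.
So V_A = 22.3 × 0.07077 = 1.578 V.

V_A ≈ 1.58 V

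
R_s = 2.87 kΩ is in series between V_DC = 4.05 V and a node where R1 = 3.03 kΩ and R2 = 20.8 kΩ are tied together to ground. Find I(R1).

Combine the parallel branches: R_p = (1/3.03 + 1/20.8)⁻¹ = 2.645 kΩ.
Node voltage V_A = V_DC · R_p/(R_s + R_p) = 4.05 × 0.4796 = 1.942 V.
Branch current I = V_A/R1 = 1.942/3.03 = 0.6410 mA.

I ≈ 0.641 mA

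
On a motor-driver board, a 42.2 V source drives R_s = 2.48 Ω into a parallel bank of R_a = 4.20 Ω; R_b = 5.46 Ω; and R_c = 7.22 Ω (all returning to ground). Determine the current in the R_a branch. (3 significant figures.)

I ≈ 4.21 A

Equivalent of the parallel group: R_p = 1.787 Ω.
V_A = 42.2 × 1.787/4.267 = 17.67 V.
Branch current I = V_A/R_a = 17.67/4.20 = 4.207 A.
(Check via current divider: I_total = 9.891 A; share G_k/ΣG = 0.4254 → same result.)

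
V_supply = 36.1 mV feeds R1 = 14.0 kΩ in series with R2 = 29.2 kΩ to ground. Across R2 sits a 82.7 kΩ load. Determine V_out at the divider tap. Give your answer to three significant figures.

First combine the lower leg with the load: R2 ‖ R_L = 21.58 kΩ.
Then V_out = V_supply · R2'/(R1 + R2') = 36.1 × 21.58/35.58 = 21.90 mV.

V_out ≈ 21.9 mV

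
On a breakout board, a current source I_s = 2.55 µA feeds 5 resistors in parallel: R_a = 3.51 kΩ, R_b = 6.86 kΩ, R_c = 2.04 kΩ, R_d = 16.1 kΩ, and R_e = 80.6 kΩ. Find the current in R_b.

ΣG = 1/3.51 + 1/6.86 + 1/2.04 + 1/16.1 + 1/80.6 = 0.9954.
R_b takes the fraction G_k/ΣG = 0.1458/0.9954 = 0.1464, so I = 2.55 × 0.1464 = 0.3734 µA.

I ≈ 0.373 µA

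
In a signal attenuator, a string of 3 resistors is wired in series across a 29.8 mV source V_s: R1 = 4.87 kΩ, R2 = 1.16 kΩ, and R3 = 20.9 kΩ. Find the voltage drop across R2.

V ≈ 1.28 mV

Series total: ΣR = 4.87 + 1.16 + 20.9 = 26.93 kΩ.
V = V_s · R/ΣR = 29.8 × 0.04307 = 1.284 mV.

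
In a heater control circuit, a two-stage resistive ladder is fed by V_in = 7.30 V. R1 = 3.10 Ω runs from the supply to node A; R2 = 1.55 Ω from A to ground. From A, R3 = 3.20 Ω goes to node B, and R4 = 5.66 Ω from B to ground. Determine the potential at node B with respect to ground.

Looking into the second stage from A: R3 + R4 = 8.860 Ω appears in parallel with R2.
Effective lower resistance at A: R2 ‖ 8.860 = 1.319 Ω.
V_A = 7.30 × 1.319/(3.10 + 1.319) = 2.179 V.
V_B = V_A × 0.6388 = 1.392 V.

V_B ≈ 1.39 V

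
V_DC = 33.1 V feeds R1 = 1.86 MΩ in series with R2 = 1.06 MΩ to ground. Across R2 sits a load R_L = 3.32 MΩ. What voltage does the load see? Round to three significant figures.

R2 ‖ R_L = (1.06 × 3.32)/(1.06 + 3.32) = 0.8035 MΩ.
Voltage divider with the loaded lower leg: V_out = 33.1 × 0.8035/(1.86 + 0.8035) = 33.1 × 0.3017 = 9.985 V.
(Unloaded it would be 12.0 V; the load pulls it down.)

V_out ≈ 9.99 V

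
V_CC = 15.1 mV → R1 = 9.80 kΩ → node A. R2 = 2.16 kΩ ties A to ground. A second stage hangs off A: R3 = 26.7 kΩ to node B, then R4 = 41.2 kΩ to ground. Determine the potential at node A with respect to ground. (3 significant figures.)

V_A ≈ 2.66 mV

The second stage (R3 + R4 = 67.90 kΩ) loads node A in parallel with R2.
R2 ‖ (R3+R4) = 2.093 kΩ.
V_A = 15.1 × 2.093/(9.80 + 2.093) = 2.658 mV.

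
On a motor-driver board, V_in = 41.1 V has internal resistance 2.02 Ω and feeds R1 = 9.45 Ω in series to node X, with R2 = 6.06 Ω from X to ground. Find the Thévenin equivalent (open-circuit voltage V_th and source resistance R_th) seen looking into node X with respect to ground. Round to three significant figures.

V_th ≈ 14.2 V, R_th ≈ 3.97 Ω

R1' = 2.02 + 9.45 = 11.47 Ω (source resistance + R1).
Open-circuit (no load on X): V_th = V_in · R2/(R1' + R2) = 41.1 × 6.06/(11.47 + 6.06) = 14.21 V.
With V_in suppressed (replaced by a short), R_th = R1' ‖ R2 = (11.47 × 6.06)/(11.47 + 6.06) = 3.965 Ω.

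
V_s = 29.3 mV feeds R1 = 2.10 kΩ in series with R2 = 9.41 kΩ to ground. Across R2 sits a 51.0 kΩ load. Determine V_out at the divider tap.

V_out ≈ 23.2 mV

The load sits in parallel with R2, giving an effective lower resistance R2' = R2·R_L/(R2+R_L) = 7.944 kΩ.
Now apply the divider: V_out = 29.3 × 0.7909 = 23.17 mV.
(Unloaded it would be 24.0 mV; the load pulls it down.)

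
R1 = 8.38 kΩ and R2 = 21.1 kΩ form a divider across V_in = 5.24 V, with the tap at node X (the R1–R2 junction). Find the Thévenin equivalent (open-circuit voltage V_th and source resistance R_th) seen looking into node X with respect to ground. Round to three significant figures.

V_th is the unloaded tap voltage: V_in · R2/(R1+R2) = 5.24 × 0.7157 = 3.750 V.
Zeroing V_in shorts the top of R1 to ground, so R_th = R1 ‖ R2 = 5.998 kΩ.

V_th ≈ 3.75 V, R_th ≈ 6.00 kΩ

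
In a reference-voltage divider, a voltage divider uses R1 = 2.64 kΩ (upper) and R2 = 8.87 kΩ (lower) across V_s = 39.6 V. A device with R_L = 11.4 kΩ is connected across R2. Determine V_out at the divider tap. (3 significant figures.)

V_out ≈ 25.9 V

The load sits in parallel with R2, giving an effective lower resistance R2' = R2·R_L/(R2+R_L) = 4.989 kΩ.
Voltage divider with the loaded lower leg: V_out = 39.6 × 4.989/(2.64 + 4.989) = 39.6 × 0.6539 = 25.90 V.
(Unloaded it would be 30.5 V; the load pulls it down.)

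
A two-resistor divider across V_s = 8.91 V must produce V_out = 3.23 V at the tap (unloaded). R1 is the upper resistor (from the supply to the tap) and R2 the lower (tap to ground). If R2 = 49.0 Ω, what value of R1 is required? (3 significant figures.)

V_out/V_s = R2/(R1+R2) = 0.3625.
So R1 = R2 · (V_s/V_out − 1) = 49.0 × (8.91/3.23 − 1) = 49.0 × 1.759 = 86.17 Ω.

R1 ≈ 86.2 Ω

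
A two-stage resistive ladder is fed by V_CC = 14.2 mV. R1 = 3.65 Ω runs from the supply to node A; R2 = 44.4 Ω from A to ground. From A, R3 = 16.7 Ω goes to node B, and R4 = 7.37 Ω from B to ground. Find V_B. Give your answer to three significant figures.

V_B ≈ 3.52 mV

The second stage (R3 + R4 = 24.07 Ω) loads node A in parallel with R2.
R2 ‖ (R3+R4) = 15.61 Ω.
So V_A = 14.2 × 0.8105 = 11.51 mV.
Then the unloaded second divider: V_B = V_A × R4/(R3+R4) = 11.51 × 0.3062 = 3.524 mV.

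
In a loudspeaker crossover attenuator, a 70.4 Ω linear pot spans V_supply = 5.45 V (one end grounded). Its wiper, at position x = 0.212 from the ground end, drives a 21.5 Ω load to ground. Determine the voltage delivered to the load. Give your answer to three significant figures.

V_out ≈ 0.747 V

Lower segment x·R_p = 14.92 Ω; upper segment (1−x)·R_p = 55.48 Ω.
(x·R_p) ‖ R_L = 8.809 Ω.
Loaded-divider output: V_out = 5.45 × 0.1370 = 0.7469 V.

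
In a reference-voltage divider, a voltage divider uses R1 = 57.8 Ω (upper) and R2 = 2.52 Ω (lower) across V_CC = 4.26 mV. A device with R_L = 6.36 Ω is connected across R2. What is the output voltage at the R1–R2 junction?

First combine the lower leg with the load: R2 ‖ R_L = 1.805 Ω.
Then V_out = V_CC · R2'/(R1 + R2') = 4.26 × 1.805/59.60 = 0.1290 mV.
(Unloaded it would be 0.178 mV; the load pulls it down.)

V_out ≈ 0.129 mV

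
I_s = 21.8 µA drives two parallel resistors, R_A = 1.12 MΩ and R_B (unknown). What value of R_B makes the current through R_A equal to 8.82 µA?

The fraction through R_A equals R_B/(R_A+R_B).
With f = 0.4046, R_B = R_A · f/(1−f) = 1.12 × 0.6795 = 0.7610 MΩ.

R_B ≈ 0.761 MΩ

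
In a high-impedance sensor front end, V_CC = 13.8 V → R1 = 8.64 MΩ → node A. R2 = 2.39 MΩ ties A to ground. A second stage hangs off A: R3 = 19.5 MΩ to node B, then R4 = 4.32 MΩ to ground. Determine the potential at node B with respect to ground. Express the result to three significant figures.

Node A sees R2 in parallel with the series input of stage 2, R3 + R4 = 23.82 MΩ.
Effective lower resistance at A: R2 ‖ 23.82 = 2.172 MΩ.
V_A = 13.8 × 2.172/(8.64 + 2.172) = 2.772 V.
V_B = V_A × 0.1814 = 0.5028 V.

V_B ≈ 0.503 V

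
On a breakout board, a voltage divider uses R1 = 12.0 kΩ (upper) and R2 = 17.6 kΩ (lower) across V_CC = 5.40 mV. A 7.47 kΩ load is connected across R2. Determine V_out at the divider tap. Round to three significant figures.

First combine the lower leg with the load: R2 ‖ R_L = 5.244 kΩ.
Then V_out = V_CC · R2'/(R1 + R2') = 5.40 × 5.244/17.24 = 1.642 mV.

V_out ≈ 1.64 mV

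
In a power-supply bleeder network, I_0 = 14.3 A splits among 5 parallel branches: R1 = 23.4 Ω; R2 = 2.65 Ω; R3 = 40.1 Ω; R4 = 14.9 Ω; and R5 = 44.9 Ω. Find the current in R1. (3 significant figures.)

I ≈ 1.14 A

Conductances: ΣG = 1/23.4 + 1/2.65 + 1/40.1 + 1/14.9 + 1/44.9 = 0.5344 (1/Ω).
Current divider: I(R1) = I_0 · G_k/ΣG = 14.3 × (0.04274/0.5344) = 14.3 × 0.07997 = 1.144 A.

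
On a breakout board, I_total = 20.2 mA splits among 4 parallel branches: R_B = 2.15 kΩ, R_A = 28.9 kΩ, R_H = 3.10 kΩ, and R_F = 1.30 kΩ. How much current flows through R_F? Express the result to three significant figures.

I ≈ 9.76 mA

Conductances: ΣG = 1/2.15 + 1/28.9 + 1/3.10 + 1/1.30 = 1.592 (1/kΩ).
Current divider: I(R_F) = I_total · G_k/ΣG = 20.2 × (0.7692/1.592) = 20.2 × 0.4833 = 9.763 mA.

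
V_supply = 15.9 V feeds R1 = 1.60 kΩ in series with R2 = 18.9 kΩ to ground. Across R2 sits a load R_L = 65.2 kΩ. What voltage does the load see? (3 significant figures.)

V_out ≈ 14.3 V

R2 ‖ R_L = (18.9 × 65.2)/(18.9 + 65.2) = 14.65 kΩ.
Then V_out = V_supply · R2'/(R1 + R2') = 15.9 × 14.65/16.25 = 14.33 V.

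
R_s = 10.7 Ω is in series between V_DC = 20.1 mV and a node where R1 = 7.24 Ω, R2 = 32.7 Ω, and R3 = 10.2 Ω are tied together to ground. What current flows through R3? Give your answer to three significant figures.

I ≈ 0.511 mA

Combine the parallel branches: R_p = (1/7.24 + 1/32.7 + 1/10.2)⁻¹ = 3.749 Ω.
V_A = 20.1 × 3.749/14.45 = 5.215 mV.
I(R3) = V_A / R3 = 5.215/10.2 = 0.5113 mA.
(Equivalently: I_total = 1.391 mA, then current-divider fraction G_k/ΣG = 0.3675.)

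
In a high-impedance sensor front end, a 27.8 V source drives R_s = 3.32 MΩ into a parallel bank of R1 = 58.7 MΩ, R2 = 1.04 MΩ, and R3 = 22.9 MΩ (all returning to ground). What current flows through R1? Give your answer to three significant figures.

I ≈ 0.108 µA

Parallel bank: R_p = 1/(1/58.7 + 1/1.04 + 1/22.9) = 0.9782 MΩ.
V_A by voltage divider: V_A = 27.8 × 0.9782/(3.32 + 0.9782) = 6.327 V.
Branch current I = V_A/R1 = 6.327/58.7 = 0.1078 µA.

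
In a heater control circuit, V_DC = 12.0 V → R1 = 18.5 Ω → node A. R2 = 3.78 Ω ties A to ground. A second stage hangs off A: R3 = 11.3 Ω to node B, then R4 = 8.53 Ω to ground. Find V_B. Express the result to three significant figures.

V_B ≈ 0.756 V

Node A sees R2 in parallel with the series input of stage 2, R3 + R4 = 19.83 Ω.
R2 ‖ (R3+R4) = 3.175 Ω.
So V_A = 12.0 × 0.1465 = 1.758 V.
V_B = V_A × 0.4302 = 0.7561 V.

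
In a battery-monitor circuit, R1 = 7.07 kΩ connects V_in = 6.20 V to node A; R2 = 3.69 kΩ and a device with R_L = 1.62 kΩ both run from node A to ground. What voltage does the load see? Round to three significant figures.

First combine the lower leg with the load: R2 ‖ R_L = 1.126 kΩ.
Then V_out = V_in · R2'/(R1 + R2') = 6.20 × 1.126/8.196 = 0.8516 V.

V_out ≈ 0.852 V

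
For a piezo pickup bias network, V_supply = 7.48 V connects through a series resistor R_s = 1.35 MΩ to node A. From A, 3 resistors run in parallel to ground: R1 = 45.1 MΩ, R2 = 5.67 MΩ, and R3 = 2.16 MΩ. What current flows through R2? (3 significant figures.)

Combine the parallel branches: R_p = (1/45.1 + 1/5.67 + 1/2.16)⁻¹ = 1.512 MΩ.
V_A = 7.48 × 1.512/2.862 = 3.951 V.
Branch current I = V_A/R2 = 3.951/5.67 = 0.6969 µA.
(Equivalently: I_total = 2.614 µA, then current-divider fraction G_k/ΣG = 0.2666.)

I ≈ 0.697 µA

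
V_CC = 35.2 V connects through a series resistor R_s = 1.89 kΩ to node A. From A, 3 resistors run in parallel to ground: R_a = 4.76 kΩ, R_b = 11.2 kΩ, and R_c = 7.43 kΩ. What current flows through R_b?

Equivalent of the parallel group: R_p = 2.304 kΩ.
Node voltage V_A = V_CC · R_p/(R_s + R_p) = 35.2 × 0.5494 = 19.34 V.
I(R_b) = V_A / R_b = 19.34/11.2 = 1.727 mA.

I ≈ 1.73 mA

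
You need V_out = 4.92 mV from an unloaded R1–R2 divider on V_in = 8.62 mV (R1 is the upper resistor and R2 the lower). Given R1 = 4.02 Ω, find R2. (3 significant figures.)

Required fraction k = V_out/V_in = 0.5708.
So R2 = R1 · V_out/(V_in − V_out) = 4.02 × 4.92/(8.62 − 4.92) = 4.02 × 1.330 = 5.346 Ω.

R2 ≈ 5.35 Ω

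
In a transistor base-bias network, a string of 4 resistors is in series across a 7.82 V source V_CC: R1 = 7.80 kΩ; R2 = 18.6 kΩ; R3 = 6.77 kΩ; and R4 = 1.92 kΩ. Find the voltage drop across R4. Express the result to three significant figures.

ΣR = 7.80 + 18.6 + 6.77 + 1.92 = 35.09 kΩ.
Voltage divider: V = V_CC · (1.920 / 35.09) = 7.82 × 0.05472 = 0.4279 V.

V ≈ 0.428 V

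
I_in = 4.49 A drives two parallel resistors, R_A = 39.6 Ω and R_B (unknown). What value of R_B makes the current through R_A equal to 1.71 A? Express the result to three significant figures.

In a two-way split, I_A/I_in = R_B/(R_A + R_B).
With f = 0.3808, R_B = R_A · f/(1−f) = 39.6 × 0.6151 = 24.36 Ω.

R_B ≈ 24.4 Ω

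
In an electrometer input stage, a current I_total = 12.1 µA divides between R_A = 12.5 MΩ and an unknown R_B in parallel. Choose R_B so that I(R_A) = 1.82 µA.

R_B ≈ 2.21 MΩ

The fraction through R_A equals R_B/(R_A+R_B).
1.82/12.1 = R_B/(R_A + R_B) → R_B = R_A · (0.1504)/(1 − 0.1504) = 12.5 × 0.1770 = 2.213 MΩ.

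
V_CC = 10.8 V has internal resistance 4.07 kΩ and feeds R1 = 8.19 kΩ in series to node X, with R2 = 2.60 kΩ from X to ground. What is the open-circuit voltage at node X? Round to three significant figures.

R1' = 4.07 + 8.19 = 12.26 kΩ (source resistance + R1).
With X open, the divider is unloaded: V_th = 10.8 × 2.60/14.86 = 1.890 V.

V_th ≈ 1.89 V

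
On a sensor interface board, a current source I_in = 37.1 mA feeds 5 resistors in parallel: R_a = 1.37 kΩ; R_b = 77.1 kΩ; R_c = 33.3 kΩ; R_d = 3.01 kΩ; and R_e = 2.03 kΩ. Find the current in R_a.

Conductances: ΣG = 1/1.37 + 1/77.1 + 1/33.3 + 1/3.01 + 1/2.03 = 1.598 (1/kΩ).
By the current-divider rule, I = I_in · G_k/ΣG = 37.1 × 0.4568 = 16.95 mA.

I ≈ 16.9 mA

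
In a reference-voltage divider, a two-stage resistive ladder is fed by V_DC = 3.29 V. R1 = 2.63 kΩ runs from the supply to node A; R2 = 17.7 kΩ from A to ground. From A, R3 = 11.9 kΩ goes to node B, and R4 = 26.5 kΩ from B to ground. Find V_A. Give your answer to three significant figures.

V_A ≈ 2.70 V

Node A sees R2 in parallel with the series input of stage 2, R3 + R4 = 38.40 kΩ.
Effective lower resistance at A: R2 ‖ 38.40 = 12.12 kΩ.
So V_A = 3.29 × 0.8216 = 2.703 V.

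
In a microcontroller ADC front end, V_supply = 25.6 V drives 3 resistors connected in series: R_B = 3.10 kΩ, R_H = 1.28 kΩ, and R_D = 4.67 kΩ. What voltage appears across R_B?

V ≈ 8.77 V

Series total: ΣR = 3.10 + 1.28 + 4.67 = 9.050 kΩ.
V = V_supply · R/ΣR = 25.6 × 0.3425 = 8.769 V.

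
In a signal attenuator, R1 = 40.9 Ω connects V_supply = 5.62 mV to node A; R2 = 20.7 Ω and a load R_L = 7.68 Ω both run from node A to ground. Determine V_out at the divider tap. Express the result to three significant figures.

V_out ≈ 0.677 mV

First combine the lower leg with the load: R2 ‖ R_L = 5.602 Ω.
Then V_out = V_supply · R2'/(R1 + R2') = 5.62 × 5.602/46.50 = 0.6770 mV.
(Unloaded it would be 1.89 mV; the load pulls it down.)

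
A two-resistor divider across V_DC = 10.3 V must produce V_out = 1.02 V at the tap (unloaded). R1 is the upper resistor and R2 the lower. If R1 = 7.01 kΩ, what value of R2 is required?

V_out/V_DC = R2/(R1+R2) = 0.09903.
R2 = R1 · 0.09903/(1 − 0.09903) = 0.7705 kΩ.

R2 ≈ 0.770 kΩ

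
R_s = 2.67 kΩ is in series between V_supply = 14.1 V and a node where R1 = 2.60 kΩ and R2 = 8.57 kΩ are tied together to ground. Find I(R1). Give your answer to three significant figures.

I ≈ 2.32 mA

Equivalent of the parallel group: R_p = 1.995 kΩ.
V_A by voltage divider: V_A = 14.1 × 1.995/(2.67 + 1.995) = 6.030 V.
Branch current I = V_A/R1 = 6.030/2.60 = 2.319 mA.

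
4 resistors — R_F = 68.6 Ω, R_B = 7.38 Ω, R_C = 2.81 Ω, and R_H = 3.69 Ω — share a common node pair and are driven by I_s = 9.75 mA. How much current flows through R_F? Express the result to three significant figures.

Total conductance ΣG = 1/68.6 + 1/7.38 + 1/2.81 + 1/3.69 = 0.7770 (units of 1/Ω).
R_F takes the fraction G_k/ΣG = 0.01458/0.7770 = 0.01876, so I = 9.75 × 0.01876 = 0.1829 mA.

I ≈ 0.183 mA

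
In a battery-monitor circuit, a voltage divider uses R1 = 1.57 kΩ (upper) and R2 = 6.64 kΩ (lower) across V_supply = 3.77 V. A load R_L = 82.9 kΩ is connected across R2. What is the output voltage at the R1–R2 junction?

V_out ≈ 3.00 V

The load sits in parallel with R2, giving an effective lower resistance R2' = R2·R_L/(R2+R_L) = 6.148 kΩ.
Now apply the divider: V_out = 3.77 × 0.7966 = 3.003 V.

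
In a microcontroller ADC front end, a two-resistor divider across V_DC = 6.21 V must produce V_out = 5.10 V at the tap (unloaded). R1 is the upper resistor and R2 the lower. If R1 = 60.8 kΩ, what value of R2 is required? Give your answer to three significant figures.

V_out/V_DC = R2/(R1+R2) = 0.8213.
So R2 = R1 · V_out/(V_DC − V_out) = 60.8 × 5.10/(6.21 − 5.10) = 60.8 × 4.595 = 279.4 kΩ.

R2 ≈ 279 kΩ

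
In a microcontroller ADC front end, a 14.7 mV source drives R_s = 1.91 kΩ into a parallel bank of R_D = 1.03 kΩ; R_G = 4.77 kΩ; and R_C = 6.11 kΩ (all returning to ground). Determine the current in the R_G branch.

Parallel bank: R_p = 1/(1/1.03 + 1/4.77 + 1/6.11) = 0.7439 kΩ.
Node voltage V_A = V_in · R_p/(R_s + R_p) = 14.7 × 0.2803 = 4.121 mV.
I(R_G) = V_A / R_G = 4.121/4.77 = 0.8639 µA.

I ≈ 0.864 µA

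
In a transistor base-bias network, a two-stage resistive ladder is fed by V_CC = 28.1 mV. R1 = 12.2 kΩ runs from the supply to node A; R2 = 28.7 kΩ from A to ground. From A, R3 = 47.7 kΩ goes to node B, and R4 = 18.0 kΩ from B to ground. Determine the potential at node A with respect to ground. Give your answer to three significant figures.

Looking into the second stage from A: R3 + R4 = 65.70 kΩ appears in parallel with R2.
R2 ‖ (R3+R4) = 19.97 kΩ.
V_A = 28.1 × 19.97/(12.2 + 19.97) = 17.44 mV.

V_A ≈ 17.4 mV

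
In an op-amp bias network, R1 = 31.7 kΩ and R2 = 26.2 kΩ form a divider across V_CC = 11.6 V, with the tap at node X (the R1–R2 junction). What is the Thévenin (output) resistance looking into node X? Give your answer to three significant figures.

Zeroing V_CC shorts the top of R1 to ground, so R_th = R1 ‖ R2 = 14.34 kΩ.

R_th ≈ 14.3 kΩ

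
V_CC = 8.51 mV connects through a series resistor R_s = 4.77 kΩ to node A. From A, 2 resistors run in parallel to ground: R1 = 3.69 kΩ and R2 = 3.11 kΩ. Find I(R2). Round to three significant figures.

Parallel bank: R_p = 1/(1/3.69 + 1/3.11) = 1.688 kΩ.
Node voltage V_A = V_CC · R_p/(R_s + R_p) = 8.51 × 0.2613 = 2.224 mV.
Branch current I = V_A/R2 = 2.224/3.11 = 0.7151 µA.

I ≈ 0.715 µA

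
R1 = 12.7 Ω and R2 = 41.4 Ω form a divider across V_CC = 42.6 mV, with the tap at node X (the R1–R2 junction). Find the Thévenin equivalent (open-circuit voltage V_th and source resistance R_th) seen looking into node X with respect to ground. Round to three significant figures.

V_th is the unloaded tap voltage: V_CC · R2/(R1+R2) = 42.6 × 0.7652 = 32.60 mV.
Looking into X with the source shorted: R_th = R1·R2/(R1+R2) = 12.70 × 41.4/54.10 = 9.719 Ω.

V_th ≈ 32.6 mV, R_th ≈ 9.72 Ω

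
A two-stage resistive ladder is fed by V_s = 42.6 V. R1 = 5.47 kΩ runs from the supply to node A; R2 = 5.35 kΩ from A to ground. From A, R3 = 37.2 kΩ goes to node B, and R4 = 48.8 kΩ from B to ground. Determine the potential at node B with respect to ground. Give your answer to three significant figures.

The second stage (R3 + R4 = 86.00 kΩ) loads node A in parallel with R2.
R2 ‖ (R3+R4) = 5.037 kΩ.
So V_A = 42.6 × 0.4794 = 20.42 V.
V_B = V_A × 0.5674 = 11.59 V.

V_B ≈ 11.6 V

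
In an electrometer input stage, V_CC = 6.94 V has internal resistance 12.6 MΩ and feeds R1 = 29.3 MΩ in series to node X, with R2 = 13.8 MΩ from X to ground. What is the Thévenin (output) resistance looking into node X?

R1' = 12.6 + 29.3 = 41.90 MΩ (source resistance + R1).
With V_CC suppressed (replaced by a short), R_th = R1' ‖ R2 = (41.90 × 13.8)/(41.90 + 13.8) = 10.38 MΩ.

R_th ≈ 10.4 MΩ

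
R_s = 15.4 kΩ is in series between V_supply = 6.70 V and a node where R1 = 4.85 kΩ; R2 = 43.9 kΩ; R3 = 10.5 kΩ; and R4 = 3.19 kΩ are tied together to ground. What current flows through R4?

Parallel bank: R_p = 1/(1/4.85 + 1/43.9 + 1/10.5 + 1/3.19) = 1.568 kΩ.
V_A by voltage divider: V_A = 6.70 × 1.568/(15.4 + 1.568) = 0.6192 V.
I(R4) = V_A / R4 = 0.6192/3.19 = 0.1941 mA.

I ≈ 0.194 mA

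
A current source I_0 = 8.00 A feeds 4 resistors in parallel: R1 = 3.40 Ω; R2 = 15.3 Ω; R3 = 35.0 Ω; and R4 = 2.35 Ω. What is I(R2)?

Conductances: ΣG = 1/3.40 + 1/15.3 + 1/35.0 + 1/2.35 = 0.8136 (1/Ω).
By the current-divider rule, I = I_0 · G_k/ΣG = 8.00 × 0.08034 = 0.6427 A.

I ≈ 0.643 A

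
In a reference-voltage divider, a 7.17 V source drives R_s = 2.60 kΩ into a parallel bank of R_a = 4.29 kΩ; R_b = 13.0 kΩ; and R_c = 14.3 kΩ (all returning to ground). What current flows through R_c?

Parallel bank: R_p = 1/(1/4.29 + 1/13.0 + 1/14.3) = 2.632 kΩ.
Node voltage V_A = V_DC · R_p/(R_s + R_p) = 7.17 × 0.5030 = 3.607 V.
Branch current I = V_A/R_c = 3.607/14.3 = 0.2522 mA.

I ≈ 0.252 mA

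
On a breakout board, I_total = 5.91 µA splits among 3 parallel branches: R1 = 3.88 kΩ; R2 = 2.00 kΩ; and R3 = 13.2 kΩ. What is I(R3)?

ΣG = 1/3.88 + 1/2.00 + 1/13.2 = 0.8335.
R3 takes the fraction G_k/ΣG = 0.07576/0.8335 = 0.09089, so I = 5.91 × 0.09089 = 0.5372 µA.

I ≈ 0.537 µA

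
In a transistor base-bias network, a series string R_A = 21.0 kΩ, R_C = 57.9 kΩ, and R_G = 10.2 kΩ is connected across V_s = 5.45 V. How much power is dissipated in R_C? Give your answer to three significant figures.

The common current is I = 5.45/89.10 = 0.06117 mA.
P(R_C) = I²·R_C = (0.06117)² × 57.9 = 0.2166 mW.

P ≈ 0.217 mW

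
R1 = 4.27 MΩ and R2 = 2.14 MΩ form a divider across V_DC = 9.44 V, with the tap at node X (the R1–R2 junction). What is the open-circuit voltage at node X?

With X open, the divider is unloaded: V_th = 9.44 × 2.14/6.410 = 3.152 V.

V_th ≈ 3.15 V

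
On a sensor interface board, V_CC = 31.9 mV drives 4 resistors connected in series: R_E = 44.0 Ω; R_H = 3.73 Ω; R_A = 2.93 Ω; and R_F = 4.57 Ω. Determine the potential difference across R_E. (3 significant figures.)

ΣR = 44.0 + 3.73 + 2.93 + 4.57 = 55.23 Ω.
V = V_CC · R/ΣR = 31.9 × 0.7967 = 25.41 mV.

V ≈ 25.4 mV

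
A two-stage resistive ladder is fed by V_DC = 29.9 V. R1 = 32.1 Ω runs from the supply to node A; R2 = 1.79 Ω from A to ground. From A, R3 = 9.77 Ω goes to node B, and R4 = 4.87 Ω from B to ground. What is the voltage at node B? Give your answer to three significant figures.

The second stage (R3 + R4 = 14.64 Ω) loads node A in parallel with R2.
R2 ‖ (R3+R4) = 1.595 Ω.
V_A = 29.9 × 1.595/(32.1 + 1.595) = 1.415 V.
V_B = V_A × 0.3327 = 0.4708 V.

V_B ≈ 0.471 V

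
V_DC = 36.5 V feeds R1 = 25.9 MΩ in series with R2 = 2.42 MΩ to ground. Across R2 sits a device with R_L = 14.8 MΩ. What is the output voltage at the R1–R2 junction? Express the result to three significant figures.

First combine the lower leg with the load: R2 ‖ R_L = 2.080 MΩ.
Voltage divider with the loaded lower leg: V_out = 36.5 × 2.080/(25.9 + 2.080) = 36.5 × 0.07434 = 2.713 V.
(Unloaded it would be 3.12 V; the load pulls it down.)

V_out ≈ 2.71 V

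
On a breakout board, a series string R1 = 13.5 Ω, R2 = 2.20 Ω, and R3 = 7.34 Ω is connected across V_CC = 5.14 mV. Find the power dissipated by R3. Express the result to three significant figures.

P ≈ 0.365 µW

The common current is I = 5.14/23.04 = 0.2231 mA.
P = I²R = 0.04977 × 7.34 = 0.3653 µW.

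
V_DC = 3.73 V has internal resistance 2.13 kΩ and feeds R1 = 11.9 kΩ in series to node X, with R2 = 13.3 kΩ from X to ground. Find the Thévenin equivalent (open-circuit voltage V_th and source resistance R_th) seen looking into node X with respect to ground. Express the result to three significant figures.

V_th ≈ 1.82 V, R_th ≈ 6.83 kΩ

R1' = 2.13 + 11.9 = 14.03 kΩ (source resistance + R1).
With X open, the divider is unloaded: V_th = 3.73 × 13.3/27.33 = 1.815 V.
Zeroing V_DC shorts the top of R1' to ground, so R_th = R1' ‖ R2 = 6.828 kΩ.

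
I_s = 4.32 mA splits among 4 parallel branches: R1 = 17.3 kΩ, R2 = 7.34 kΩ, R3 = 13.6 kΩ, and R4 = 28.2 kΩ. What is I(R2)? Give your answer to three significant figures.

I ≈ 1.94 mA

ΣG = 1/17.3 + 1/7.34 + 1/13.6 + 1/28.2 = 0.3030.
By the current-divider rule, I = I_s · G_k/ΣG = 4.32 × 0.4496 = 1.942 mA.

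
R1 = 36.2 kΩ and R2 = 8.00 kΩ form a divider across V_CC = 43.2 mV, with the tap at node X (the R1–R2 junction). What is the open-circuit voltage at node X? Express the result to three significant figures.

V_th is the unloaded tap voltage: V_CC · R2/(R1+R2) = 43.2 × 0.1810 = 7.819 mV.

V_th ≈ 7.82 mV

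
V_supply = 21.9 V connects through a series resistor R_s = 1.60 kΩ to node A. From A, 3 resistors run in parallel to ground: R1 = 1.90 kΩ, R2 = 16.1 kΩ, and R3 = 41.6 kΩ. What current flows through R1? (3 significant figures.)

I ≈ 5.82 mA

Combine the parallel branches: R_p = (1/1.90 + 1/16.1 + 1/41.6)⁻¹ = 1.633 kΩ.
V_A by voltage divider: V_A = 21.9 × 1.633/(1.60 + 1.633) = 11.06 V.
Branch current I = V_A/R1 = 11.06/1.90 = 5.822 mA.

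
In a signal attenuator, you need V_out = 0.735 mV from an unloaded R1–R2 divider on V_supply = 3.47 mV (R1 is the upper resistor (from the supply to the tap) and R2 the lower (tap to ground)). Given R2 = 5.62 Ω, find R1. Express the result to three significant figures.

V_out/V_supply = R2/(R1+R2) = 0.2118.
Rearranging, R1 = R2·(1−k)/k = 5.62 × 3.721 = 20.91 Ω.

R1 ≈ 20.9 Ω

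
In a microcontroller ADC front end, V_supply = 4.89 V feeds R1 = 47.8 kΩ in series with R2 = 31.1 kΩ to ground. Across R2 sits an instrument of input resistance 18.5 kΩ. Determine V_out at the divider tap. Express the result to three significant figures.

V_out ≈ 0.955 V

The load sits in parallel with R2, giving an effective lower resistance R2' = R2·R_L/(R2+R_L) = 11.60 kΩ.
Then V_out = V_supply · R2'/(R1 + R2') = 4.89 × 11.60/59.40 = 0.9549 V.
(Unloaded it would be 1.93 V; the load pulls it down.)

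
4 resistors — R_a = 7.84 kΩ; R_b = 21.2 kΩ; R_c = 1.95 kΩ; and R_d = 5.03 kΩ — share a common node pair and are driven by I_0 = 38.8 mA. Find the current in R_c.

ΣG = 1/7.84 + 1/21.2 + 1/1.95 + 1/5.03 = 0.8863.
Current divider: I(R_c) = I_0 · G_k/ΣG = 38.8 × (0.5128/0.8863) = 38.8 × 0.5786 = 22.45 mA.

I ≈ 22.4 mA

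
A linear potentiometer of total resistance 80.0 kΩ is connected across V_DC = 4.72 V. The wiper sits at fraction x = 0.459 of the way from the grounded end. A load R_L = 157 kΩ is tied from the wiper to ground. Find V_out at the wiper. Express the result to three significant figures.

The pot divides into 43.28 kΩ above the wiper and 36.72 kΩ below.
R_L loads the lower segment: effective lower R = 29.76 kΩ.
Loaded-divider output: V_out = 4.72 × 0.4074 = 1.923 V.

V_out ≈ 1.92 V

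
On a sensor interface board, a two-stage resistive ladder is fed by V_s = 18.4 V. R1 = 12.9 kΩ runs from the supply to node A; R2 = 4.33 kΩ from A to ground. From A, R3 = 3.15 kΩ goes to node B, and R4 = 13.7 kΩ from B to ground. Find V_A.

Node A sees R2 in parallel with the series input of stage 2, R3 + R4 = 16.85 kΩ.
Effective lower resistance at A: R2 ‖ 16.85 = 3.445 kΩ.
First divider: V_A = V_s · 3.445/(12.9 + 3.445) = 3.878 V.

V_A ≈ 3.88 V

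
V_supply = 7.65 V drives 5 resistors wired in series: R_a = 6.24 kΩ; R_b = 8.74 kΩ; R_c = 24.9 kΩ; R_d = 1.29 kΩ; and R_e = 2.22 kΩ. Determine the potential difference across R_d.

V ≈ 0.227 V

Series total: ΣR = 6.24 + 8.74 + 24.9 + 1.29 + 2.22 = 43.39 kΩ.
Voltage divider: V = V_supply · (1.290 / 43.39) = 7.65 × 0.02973 = 0.2274 V.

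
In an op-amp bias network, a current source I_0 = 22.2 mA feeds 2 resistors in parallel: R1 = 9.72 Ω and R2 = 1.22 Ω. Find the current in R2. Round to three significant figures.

Two-branch current divider: I_k = I_0 · R_other/(R_1 + R_2).
So I = 22.2 × 9.72/10.94 = 19.72 mA.

I ≈ 19.7 mA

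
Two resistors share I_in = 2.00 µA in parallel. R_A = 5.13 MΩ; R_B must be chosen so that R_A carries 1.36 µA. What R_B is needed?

Two-branch current divider: I_A = I_in · R_B/(R_A + R_B).
1.36/2.00 = R_B/(R_A + R_B) → R_B = R_A · (0.6800)/(1 − 0.6800) = 5.13 × 2.125 = 10.90 MΩ.

R_B ≈ 10.9 MΩ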